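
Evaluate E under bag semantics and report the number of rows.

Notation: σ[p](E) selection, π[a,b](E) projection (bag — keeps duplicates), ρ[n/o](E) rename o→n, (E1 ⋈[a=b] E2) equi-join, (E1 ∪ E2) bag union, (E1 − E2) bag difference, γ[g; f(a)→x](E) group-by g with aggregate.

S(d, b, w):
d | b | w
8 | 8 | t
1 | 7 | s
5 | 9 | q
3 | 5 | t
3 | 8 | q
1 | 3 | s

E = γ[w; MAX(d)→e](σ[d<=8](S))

Stepwise |·|:
  S → 6
  σ[d<=8](S) → 6
  γ[w; MAX(d)→e](σ[d<=8](S)) → 3

|E| = 3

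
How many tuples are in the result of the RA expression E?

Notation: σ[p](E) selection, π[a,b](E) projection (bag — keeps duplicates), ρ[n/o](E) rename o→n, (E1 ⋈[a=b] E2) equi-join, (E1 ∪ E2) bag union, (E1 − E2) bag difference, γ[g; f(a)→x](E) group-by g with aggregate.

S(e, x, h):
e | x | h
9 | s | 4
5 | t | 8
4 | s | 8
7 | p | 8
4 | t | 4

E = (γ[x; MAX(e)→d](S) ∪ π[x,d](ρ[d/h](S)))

Per-node cardinality:
  S → 5
  γ[x; MAX(e)→d](S) → 3
  S → 5
  ρ[d/h](S) → 5
  π[x,d](ρ[d/h](S)) → 5
  (γ[x; MAX(e)→d](S) ∪ π[x,d](ρ[d/h](S))) → 8

|E| = 8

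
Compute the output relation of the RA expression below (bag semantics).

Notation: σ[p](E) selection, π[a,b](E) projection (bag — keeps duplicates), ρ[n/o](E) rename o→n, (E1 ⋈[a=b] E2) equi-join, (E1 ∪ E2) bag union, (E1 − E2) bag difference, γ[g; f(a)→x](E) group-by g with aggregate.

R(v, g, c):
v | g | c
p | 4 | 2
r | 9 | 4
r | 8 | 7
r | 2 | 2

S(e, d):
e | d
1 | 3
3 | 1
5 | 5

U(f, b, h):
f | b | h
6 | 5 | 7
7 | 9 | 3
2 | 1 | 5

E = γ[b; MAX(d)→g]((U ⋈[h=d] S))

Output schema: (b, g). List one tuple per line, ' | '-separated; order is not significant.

Per-node cardinality:
  U → 3
  S → 3
  (U ⋈[h=d] S) → 2
  γ[b; MAX(d)→g]((U ⋈[h=d] S)) → 2

== RESULT ==
b | g
1 | 5
9 | 3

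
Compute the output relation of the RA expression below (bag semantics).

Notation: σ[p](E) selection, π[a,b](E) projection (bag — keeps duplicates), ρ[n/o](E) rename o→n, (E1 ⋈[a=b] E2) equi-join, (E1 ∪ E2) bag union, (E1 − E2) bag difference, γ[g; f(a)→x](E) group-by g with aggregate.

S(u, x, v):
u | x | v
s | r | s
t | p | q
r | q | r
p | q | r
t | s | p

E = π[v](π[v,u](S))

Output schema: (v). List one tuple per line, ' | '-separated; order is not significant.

Per-node cardinality:
  S → 5
  π[v,u](S) → 5
  π[v](π[v,u](S)) → 5

== RESULT ==
v
p
q
r
r
s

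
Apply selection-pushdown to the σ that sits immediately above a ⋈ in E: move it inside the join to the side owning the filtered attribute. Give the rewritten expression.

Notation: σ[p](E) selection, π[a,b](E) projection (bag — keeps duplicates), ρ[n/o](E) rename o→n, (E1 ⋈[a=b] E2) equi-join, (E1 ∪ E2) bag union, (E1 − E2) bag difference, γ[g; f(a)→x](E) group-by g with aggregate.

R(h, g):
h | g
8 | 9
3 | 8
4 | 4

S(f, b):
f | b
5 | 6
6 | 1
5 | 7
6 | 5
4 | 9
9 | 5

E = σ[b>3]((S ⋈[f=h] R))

σ filters on b, owned by the left side.
E' = (σ[b>3](S) ⋈[f=h] R)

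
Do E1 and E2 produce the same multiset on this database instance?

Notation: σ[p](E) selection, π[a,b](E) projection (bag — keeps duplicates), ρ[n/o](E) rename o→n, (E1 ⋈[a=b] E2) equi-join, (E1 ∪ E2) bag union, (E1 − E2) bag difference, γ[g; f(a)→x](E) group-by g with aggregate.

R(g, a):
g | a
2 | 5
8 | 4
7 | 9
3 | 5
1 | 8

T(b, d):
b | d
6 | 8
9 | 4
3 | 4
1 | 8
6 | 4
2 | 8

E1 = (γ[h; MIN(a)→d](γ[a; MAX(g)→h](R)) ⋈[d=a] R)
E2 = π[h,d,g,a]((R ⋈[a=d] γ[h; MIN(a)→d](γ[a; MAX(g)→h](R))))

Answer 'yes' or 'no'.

E1 subexpression sizes:
  R → 5
  γ[a; MAX(g)→h](R) → 4
  γ[h; MIN(a)→d](γ[a; MAX(g)→h](R)) → 4
  R → 5
  (γ[h; MIN(a)→d](γ[a; MAX(g)→h](R)) ⋈[d=a] R) → 5
E2 subexpression sizes:
  R → 5
  R → 5
  γ[a; MAX(g)→h](R) → 4
  γ[h; MIN(a)→d](γ[a; MAX(g)→h](R)) → 4
  (R ⋈[a=d] γ[h; MIN(a)→d](γ[a; MAX(g)→h](R))) → 5
  π[h,d,g,a]((R ⋈[a=d] γ[h; MIN(a)→d](γ[a; MAX(g)→h](R)))) → 5

E1 and E2 produce the same multiset:
h | d | g | a
1 | 8 | 1 | 8
3 | 5 | 2 | 5
3 | 5 | 3 | 5
7 | 9 | 7 | 9
8 | 4 | 8 | 4

yes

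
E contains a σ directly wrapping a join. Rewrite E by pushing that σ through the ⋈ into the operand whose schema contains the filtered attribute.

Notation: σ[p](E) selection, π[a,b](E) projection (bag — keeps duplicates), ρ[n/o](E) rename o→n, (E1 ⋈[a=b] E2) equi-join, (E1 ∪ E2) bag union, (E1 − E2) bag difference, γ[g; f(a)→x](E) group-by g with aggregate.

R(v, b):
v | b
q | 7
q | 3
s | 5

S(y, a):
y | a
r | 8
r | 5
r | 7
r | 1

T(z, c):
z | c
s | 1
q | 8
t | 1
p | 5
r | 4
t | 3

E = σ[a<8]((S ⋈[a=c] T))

σ filters on a, owned by the left side.
E' = (σ[a<8](S) ⋈[a=c] T)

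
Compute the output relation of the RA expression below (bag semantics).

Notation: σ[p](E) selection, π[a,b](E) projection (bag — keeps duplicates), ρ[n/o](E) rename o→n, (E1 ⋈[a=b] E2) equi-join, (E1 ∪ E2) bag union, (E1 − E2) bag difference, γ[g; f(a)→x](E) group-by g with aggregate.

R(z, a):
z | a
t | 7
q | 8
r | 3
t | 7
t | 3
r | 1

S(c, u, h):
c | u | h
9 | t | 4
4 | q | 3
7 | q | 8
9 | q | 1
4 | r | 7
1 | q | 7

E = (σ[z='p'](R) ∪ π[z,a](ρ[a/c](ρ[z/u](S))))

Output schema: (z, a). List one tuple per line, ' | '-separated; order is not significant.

Per-node cardinality:
  R → 6
  σ[z='p'](R) → 0
  S → 6
  ρ[z/u](S) → 6
  ρ[a/c](ρ[z/u](S)) → 6
  π[z,a](ρ[a/c](ρ[z/u](S))) → 6
  (σ[z='p'](R) ∪ π[z,a](ρ[a/c](ρ[z/u](S)))) → 6

== RESULT ==
z | a
q | 1
q | 4
q | 7
q | 9
r | 4
t | 9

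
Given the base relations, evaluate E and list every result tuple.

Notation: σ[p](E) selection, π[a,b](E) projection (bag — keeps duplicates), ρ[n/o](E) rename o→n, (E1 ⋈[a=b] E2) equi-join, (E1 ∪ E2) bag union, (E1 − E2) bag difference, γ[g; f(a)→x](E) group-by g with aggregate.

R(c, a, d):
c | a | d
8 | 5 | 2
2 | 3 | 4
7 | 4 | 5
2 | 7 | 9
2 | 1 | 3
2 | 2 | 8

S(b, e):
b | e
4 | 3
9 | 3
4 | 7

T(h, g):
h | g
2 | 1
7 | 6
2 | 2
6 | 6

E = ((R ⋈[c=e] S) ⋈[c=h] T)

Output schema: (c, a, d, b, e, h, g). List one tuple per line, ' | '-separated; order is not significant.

Row counts bottom-up:
  R → 6
  S → 3
  (R ⋈[c=e] S) → 1
  T → 4
  ((R ⋈[c=e] S) ⋈[c=h] T) → 1

== RESULT ==
c | a | d | b | e | h | g
7 | 4 | 5 | 4 | 7 | 7 | 6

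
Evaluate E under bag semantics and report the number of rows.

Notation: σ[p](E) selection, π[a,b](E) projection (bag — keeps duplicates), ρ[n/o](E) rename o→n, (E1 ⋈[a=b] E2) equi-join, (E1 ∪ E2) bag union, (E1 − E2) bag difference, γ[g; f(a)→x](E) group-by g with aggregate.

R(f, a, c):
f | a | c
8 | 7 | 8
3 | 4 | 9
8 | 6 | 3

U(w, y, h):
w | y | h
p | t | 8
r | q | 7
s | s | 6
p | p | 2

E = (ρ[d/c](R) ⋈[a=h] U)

Row counts bottom-up:
  R → 3
  ρ[d/c](R) → 3
  U → 4
  (ρ[d/c](R) ⋈[a=h] U) → 2

|E| = 2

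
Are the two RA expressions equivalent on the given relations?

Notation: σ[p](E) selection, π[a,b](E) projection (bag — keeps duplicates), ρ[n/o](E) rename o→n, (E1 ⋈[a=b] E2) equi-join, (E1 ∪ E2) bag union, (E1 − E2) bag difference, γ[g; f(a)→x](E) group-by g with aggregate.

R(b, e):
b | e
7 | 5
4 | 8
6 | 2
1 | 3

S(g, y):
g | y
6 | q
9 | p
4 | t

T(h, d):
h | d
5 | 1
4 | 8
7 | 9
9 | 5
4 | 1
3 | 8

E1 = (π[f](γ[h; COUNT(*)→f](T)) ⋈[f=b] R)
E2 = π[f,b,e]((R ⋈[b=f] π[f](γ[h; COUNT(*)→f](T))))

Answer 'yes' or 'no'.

E1 stepwise |·|:
  T → 6
  γ[h; COUNT(*)→f](T) → 5
  π[f](γ[h; COUNT(*)→f](T)) → 5
  R → 4
  (π[f](γ[h; COUNT(*)→f](T)) ⋈[f=b] R) → 4
E2 stepwise |·|:
  R → 4
  T → 6
  γ[h; COUNT(*)→f](T) → 5
  π[f](γ[h; COUNT(*)→f](T)) → 5
  (R ⋈[b=f] π[f](γ[h; COUNT(*)→f](T))) → 4
  π[f,b,e]((R ⋈[b=f] π[f](γ[h; COUNT(*)→f](T)))) → 4

E1 and E2 produce the same multiset:
f | b | e
1 | 1 | 3
1 | 1 | 3
1 | 1 | 3
1 | 1 | 3

yes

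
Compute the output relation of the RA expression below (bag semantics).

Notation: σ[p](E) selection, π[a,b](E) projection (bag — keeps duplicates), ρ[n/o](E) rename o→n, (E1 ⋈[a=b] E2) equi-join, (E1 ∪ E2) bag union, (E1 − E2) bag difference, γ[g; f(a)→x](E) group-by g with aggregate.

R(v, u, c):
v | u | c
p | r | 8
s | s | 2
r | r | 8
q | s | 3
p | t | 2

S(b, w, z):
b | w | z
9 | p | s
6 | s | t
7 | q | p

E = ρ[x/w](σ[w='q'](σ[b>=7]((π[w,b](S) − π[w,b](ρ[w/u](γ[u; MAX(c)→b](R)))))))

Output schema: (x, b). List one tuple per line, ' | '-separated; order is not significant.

Subexpression sizes:
  S → 3
  π[w,b](S) → 3
  R → 5
  γ[u; MAX(c)→b](R) → 3
  ρ[w/u](γ[u; MAX(c)→b](R)) → 3
  π[w,b](ρ[w/u](γ[u; MAX(c)→b](R))) → 3
  (π[w,b](S) − π[w,b](ρ[w/u](γ[u; MAX(c)→b](R)))) → 3
  σ[b>=7]((π[w,b](S) − π[w,b](ρ[w/u](γ[u; MAX(c)→b](R))))) → 2
  σ[w='q'](σ[b>=7]((π[w,b](S) − π[w,b](ρ[w/u](γ[u; MAX(c)→b](R)))))) → 1
  ρ[x/w](σ[w='q'](σ[b>=7]((π[w,b](S) − π[w,b](ρ[w/u](γ[u; MAX(c)→b](R))))))) → 1

== RESULT ==
x | b
q | 7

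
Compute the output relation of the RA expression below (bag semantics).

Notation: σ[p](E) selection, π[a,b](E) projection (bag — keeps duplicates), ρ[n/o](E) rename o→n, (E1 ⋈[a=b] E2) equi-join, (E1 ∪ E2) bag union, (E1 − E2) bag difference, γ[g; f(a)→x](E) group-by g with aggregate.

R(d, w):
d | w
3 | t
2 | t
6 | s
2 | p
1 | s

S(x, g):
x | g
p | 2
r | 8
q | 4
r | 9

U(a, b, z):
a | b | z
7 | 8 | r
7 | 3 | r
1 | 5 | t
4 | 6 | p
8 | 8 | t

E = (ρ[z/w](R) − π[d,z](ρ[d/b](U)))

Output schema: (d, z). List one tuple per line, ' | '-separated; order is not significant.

Subexpression sizes:
  R → 5
  ρ[z/w](R) → 5
  U → 5
  ρ[d/b](U) → 5
  π[d,z](ρ[d/b](U)) → 5
  (ρ[z/w](R) − π[d,z](ρ[d/b](U))) → 5

== RESULT ==
d | z
1 | s
2 | p
2 | t
3 | t
6 | s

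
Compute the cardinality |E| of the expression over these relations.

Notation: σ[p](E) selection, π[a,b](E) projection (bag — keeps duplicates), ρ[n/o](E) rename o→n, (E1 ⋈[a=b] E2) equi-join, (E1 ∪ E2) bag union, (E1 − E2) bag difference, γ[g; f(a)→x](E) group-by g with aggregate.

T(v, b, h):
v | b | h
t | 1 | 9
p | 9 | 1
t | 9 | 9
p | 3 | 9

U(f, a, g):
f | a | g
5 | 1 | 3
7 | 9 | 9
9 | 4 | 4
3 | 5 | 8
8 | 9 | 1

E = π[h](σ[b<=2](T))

Stepwise |·|:
  T → 4
  σ[b<=2](T) → 1
  π[h](σ[b<=2](T)) → 1

|E| = 1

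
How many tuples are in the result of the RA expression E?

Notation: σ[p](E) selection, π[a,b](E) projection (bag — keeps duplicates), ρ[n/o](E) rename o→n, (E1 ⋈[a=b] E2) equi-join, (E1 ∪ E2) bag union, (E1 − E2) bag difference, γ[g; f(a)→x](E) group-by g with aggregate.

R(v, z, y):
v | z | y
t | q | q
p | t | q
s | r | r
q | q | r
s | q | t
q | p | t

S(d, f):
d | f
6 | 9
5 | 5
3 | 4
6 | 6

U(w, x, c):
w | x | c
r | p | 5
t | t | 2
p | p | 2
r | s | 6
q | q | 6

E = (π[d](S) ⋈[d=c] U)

Row counts bottom-up:
  S → 4
  π[d](S) → 4
  U → 5
  (π[d](S) ⋈[d=c] U) → 5

|E| = 5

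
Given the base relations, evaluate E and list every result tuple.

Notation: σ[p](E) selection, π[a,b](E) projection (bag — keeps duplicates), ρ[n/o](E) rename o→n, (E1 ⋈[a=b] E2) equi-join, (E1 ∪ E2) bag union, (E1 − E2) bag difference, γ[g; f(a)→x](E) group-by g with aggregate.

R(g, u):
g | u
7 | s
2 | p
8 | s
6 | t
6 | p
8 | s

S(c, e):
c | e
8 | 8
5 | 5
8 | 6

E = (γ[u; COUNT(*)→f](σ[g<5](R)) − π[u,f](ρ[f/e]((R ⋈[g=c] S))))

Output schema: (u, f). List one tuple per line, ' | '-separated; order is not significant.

Row counts bottom-up:
  R → 6
  σ[g<5](R) → 1
  γ[u; COUNT(*)→f](σ[g<5](R)) → 1
  R → 6
  S → 3
  (R ⋈[g=c] S) → 4
  ρ[f/e]((R ⋈[g=c] S)) → 4
  π[u,f](ρ[f/e]((R ⋈[g=c] S))) → 4
  (γ[u; COUNT(*)→f](σ[g<5](R)) − π[u,f](ρ[f/e]((R ⋈[g=c] S)))) → 1

== RESULT ==
u | f
p | 1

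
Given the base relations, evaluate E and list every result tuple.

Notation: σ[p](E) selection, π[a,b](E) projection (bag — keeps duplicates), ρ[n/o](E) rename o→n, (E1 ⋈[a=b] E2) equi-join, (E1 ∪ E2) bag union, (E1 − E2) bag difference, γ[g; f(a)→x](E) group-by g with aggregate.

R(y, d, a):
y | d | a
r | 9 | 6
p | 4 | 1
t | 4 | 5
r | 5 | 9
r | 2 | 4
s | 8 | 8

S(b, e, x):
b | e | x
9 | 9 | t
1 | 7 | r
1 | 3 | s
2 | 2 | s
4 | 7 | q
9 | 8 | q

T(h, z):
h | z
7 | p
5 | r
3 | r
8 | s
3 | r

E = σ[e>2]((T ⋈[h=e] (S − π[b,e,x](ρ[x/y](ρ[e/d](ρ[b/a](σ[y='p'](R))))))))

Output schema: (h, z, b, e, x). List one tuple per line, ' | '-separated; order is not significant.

Per-node cardinality:
  T → 5
  S → 6
  R → 6
  σ[y='p'](R) → 1
  ρ[b/a](σ[y='p'](R)) → 1
  ρ[e/d](ρ[b/a](σ[y='p'](R))) → 1
  ρ[x/y](ρ[e/d](ρ[b/a](σ[y='p'](R)))) → 1
  π[b,e,x](ρ[x/y](ρ[e/d](ρ[b/a](σ[y='p'](R))))) → 1
  (S − π[b,e,x](ρ[x/y](ρ[e/d](ρ[b/a](σ[y='p'](R)))))) → 6
  (T ⋈[h=e] (S − π[b,e,x](ρ[x/y](ρ[e/d](ρ[b/a](σ[y='p'](R))))))) → 5
  σ[e>2]((T ⋈[h=e] (S − π[b,e,x](ρ[x/y](ρ[e/d](ρ[b/a](σ[y='p'](R)))))))) → 5

== RESULT ==
h | z | b | e | x
3 | r | 1 | 3 | s
3 | r | 1 | 3 | s
7 | p | 1 | 7 | r
7 | p | 4 | 7 | q
8 | s | 9 | 8 | q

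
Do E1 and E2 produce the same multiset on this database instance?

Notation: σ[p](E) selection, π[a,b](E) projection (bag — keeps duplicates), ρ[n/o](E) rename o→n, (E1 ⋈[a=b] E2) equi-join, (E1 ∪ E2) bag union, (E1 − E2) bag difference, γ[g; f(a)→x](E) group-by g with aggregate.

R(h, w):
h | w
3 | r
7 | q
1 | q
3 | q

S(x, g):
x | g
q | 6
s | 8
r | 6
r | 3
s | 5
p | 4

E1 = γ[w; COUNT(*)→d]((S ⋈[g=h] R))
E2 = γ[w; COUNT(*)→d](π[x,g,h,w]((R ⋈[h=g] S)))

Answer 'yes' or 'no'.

E1 subexpression sizes:
  S → 6
  R → 4
  (S ⋈[g=h] R) → 2
  γ[w; COUNT(*)→d]((S ⋈[g=h] R)) → 2
E2 subexpression sizes:
  R → 4
  S → 6
  (R ⋈[h=g] S) → 2
  π[x,g,h,w]((R ⋈[h=g] S)) → 2
  γ[w; COUNT(*)→d](π[x,g,h,w]((R ⋈[h=g] S))) → 2

E1 and E2 produce the same multiset:
w | d
q | 1
r | 1

yes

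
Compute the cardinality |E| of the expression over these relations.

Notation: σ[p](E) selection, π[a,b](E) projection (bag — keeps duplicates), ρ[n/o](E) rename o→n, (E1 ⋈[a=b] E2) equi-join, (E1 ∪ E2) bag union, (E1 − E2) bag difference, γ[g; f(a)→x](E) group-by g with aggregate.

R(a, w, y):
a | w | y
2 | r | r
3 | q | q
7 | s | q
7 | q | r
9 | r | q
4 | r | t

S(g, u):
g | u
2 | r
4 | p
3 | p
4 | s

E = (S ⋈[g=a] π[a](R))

Stepwise |·|:
  S → 4
  R → 6
  π[a](R) → 6
  (S ⋈[g=a] π[a](R)) → 4

|E| = 4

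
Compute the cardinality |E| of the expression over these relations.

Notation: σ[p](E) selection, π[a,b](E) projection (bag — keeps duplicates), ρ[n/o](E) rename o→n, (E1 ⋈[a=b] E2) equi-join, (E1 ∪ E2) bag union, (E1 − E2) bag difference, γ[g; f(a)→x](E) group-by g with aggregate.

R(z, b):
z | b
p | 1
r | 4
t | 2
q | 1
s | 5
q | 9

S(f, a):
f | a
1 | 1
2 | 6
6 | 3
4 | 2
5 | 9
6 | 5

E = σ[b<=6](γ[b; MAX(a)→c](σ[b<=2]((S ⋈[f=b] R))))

Subexpression sizes:
  S → 6
  R → 6
  (S ⋈[f=b] R) → 5
  σ[b<=2]((S ⋈[f=b] R)) → 3
  γ[b; MAX(a)→c](σ[b<=2]((S ⋈[f=b] R))) → 2
  σ[b<=6](γ[b; MAX(a)→c](σ[b<=2]((S ⋈[f=b] R)))) → 2

|E| = 2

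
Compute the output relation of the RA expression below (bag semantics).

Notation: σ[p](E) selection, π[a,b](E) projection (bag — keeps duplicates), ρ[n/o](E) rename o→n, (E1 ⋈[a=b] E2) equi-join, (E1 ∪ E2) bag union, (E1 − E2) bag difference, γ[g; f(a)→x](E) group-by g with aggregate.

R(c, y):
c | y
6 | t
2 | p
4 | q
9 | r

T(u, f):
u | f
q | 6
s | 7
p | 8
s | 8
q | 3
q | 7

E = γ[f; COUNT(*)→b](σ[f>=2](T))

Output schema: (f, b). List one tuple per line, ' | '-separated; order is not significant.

Row counts bottom-up:
  T → 6
  σ[f>=2](T) → 6
  γ[f; COUNT(*)→b](σ[f>=2](T)) → 4

== RESULT ==
f | b
3 | 1
6 | 1
7 | 2
8 | 2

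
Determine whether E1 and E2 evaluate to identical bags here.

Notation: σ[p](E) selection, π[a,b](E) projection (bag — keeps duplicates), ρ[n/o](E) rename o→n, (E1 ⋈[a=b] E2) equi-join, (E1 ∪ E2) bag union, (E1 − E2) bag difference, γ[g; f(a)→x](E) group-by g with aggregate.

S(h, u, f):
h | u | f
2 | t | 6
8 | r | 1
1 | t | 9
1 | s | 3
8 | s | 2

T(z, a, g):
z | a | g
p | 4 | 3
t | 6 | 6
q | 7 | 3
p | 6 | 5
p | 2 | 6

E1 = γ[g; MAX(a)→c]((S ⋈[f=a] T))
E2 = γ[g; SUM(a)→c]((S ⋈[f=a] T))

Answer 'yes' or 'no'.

E1 per-node cardinality:
  S → 5
  T → 5
  (S ⋈[f=a] T) → 3
  γ[g; MAX(a)→c]((S ⋈[f=a] T)) → 2
E2 per-node cardinality:
  S → 5
  T → 5
  (S ⋈[f=a] T) → 3
  γ[g; SUM(a)→c]((S ⋈[f=a] T)) → 2

E1 result:
g | c
5 | 6
6 | 6
E2 result:
g | c
5 | 6
6 | 8
Witness: (6, 6) appears 1× in E1 but 0× in E2.

no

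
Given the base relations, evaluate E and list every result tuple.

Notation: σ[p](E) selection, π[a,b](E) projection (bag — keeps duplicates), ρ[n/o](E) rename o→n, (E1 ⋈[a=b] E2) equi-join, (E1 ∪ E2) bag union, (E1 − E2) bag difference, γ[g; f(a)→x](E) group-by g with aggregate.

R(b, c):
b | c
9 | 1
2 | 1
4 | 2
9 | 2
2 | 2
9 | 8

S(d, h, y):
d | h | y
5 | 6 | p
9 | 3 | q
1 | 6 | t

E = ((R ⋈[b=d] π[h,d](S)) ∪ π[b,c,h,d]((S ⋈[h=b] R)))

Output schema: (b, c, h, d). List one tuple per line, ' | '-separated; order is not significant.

Per-node cardinality:
  R → 6
  S → 3
  π[h,d](S) → 3
  (R ⋈[b=d] π[h,d](S)) → 3
  S → 3
  R → 6
  (S ⋈[h=b] R) → 0
  π[b,c,h,d]((S ⋈[h=b] R)) → 0
  ((R ⋈[b=d] π[h,d](S)) ∪ π[b,c,h,d]((S ⋈[h=b] R))) → 3

== RESULT ==
b | c | h | d
9 | 1 | 3 | 9
9 | 2 | 3 | 9
9 | 8 | 3 | 9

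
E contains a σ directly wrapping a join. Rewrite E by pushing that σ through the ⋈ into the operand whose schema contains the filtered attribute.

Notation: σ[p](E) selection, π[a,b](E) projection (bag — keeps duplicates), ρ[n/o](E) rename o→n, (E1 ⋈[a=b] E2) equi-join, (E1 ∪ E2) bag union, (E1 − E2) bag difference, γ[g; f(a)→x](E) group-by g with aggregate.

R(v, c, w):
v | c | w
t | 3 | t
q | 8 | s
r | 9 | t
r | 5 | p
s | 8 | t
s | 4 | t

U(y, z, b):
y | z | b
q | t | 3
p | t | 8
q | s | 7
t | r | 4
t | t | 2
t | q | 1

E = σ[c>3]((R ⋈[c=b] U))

σ filters on c, owned by the left side.
E' = (σ[c>3](R) ⋈[c=b] U)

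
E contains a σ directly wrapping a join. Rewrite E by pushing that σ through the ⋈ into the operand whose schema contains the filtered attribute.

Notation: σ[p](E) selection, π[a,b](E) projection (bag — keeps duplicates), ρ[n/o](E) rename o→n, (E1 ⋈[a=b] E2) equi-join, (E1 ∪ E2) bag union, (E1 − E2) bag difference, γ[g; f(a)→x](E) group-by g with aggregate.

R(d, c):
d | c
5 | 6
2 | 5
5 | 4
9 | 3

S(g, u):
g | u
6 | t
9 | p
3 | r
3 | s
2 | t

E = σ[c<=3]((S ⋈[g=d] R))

σ filters on c, owned by the right side.
E' = (S ⋈[g=d] σ[c<=3](R))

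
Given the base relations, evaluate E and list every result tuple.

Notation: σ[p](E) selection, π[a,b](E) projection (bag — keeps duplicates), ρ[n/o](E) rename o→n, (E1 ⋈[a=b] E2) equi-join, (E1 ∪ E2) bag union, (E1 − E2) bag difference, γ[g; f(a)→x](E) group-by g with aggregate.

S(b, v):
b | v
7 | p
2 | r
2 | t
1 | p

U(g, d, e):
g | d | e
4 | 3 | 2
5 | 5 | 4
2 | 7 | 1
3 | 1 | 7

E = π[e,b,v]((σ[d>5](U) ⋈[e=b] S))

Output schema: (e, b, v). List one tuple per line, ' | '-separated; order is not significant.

Subexpression sizes:
  U → 4
  σ[d>5](U) → 1
  S → 4
  (σ[d>5](U) ⋈[e=b] S) → 1
  π[e,b,v]((σ[d>5](U) ⋈[e=b] S)) → 1

== RESULT ==
e | b | v
1 | 1 | p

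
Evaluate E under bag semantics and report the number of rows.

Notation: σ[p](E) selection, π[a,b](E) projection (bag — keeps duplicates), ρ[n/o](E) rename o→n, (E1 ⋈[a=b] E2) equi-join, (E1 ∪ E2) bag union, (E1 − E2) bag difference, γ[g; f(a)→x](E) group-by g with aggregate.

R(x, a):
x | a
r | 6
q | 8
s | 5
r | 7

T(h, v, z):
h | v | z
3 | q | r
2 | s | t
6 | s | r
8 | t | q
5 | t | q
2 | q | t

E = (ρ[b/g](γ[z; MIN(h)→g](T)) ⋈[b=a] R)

Stepwise |·|:
  T → 6
  γ[z; MIN(h)→g](T) → 3
  ρ[b/g](γ[z; MIN(h)→g](T)) → 3
  R → 4
  (ρ[b/g](γ[z; MIN(h)→g](T)) ⋈[b=a] R) → 1

|E| = 1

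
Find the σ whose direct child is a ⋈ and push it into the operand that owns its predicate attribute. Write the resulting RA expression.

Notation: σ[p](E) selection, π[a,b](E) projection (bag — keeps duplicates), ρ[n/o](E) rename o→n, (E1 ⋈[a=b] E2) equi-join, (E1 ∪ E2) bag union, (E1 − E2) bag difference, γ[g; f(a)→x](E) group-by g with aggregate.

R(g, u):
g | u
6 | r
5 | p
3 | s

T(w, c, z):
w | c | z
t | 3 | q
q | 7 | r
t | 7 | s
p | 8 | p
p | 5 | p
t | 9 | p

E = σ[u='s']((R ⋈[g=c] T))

σ filters on u, owned by the left side.
E' = (σ[u='s'](R) ⋈[g=c] T)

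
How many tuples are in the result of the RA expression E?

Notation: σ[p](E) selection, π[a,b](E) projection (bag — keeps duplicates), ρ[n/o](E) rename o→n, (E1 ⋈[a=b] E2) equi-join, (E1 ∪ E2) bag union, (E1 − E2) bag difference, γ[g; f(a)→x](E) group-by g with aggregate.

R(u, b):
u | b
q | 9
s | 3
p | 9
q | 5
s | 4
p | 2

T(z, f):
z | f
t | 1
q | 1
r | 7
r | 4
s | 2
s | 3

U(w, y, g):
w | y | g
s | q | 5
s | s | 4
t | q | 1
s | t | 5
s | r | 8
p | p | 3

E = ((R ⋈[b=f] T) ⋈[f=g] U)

Stepwise |·|:
  R → 6
  T → 6
  (R ⋈[b=f] T) → 3
  U → 6
  ((R ⋈[b=f] T) ⋈[f=g] U) → 2

|E| = 2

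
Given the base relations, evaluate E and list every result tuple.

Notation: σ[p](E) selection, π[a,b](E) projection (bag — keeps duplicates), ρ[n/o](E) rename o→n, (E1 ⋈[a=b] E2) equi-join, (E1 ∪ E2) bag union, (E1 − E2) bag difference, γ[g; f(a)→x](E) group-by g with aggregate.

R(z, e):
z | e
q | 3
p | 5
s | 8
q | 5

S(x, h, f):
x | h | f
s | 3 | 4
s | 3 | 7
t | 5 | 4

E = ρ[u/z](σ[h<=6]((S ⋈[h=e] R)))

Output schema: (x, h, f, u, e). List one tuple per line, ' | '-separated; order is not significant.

Row counts bottom-up:
  S → 3
  R → 4
  (S ⋈[h=e] R) → 4
  σ[h<=6]((S ⋈[h=e] R)) → 4
  ρ[u/z](σ[h<=6]((S ⋈[h=e] R))) → 4

== RESULT ==
x | h | f | u | e
s | 3 | 4 | q | 3
s | 3 | 7 | q | 3
t | 5 | 4 | p | 5
t | 5 | 4 | q | 5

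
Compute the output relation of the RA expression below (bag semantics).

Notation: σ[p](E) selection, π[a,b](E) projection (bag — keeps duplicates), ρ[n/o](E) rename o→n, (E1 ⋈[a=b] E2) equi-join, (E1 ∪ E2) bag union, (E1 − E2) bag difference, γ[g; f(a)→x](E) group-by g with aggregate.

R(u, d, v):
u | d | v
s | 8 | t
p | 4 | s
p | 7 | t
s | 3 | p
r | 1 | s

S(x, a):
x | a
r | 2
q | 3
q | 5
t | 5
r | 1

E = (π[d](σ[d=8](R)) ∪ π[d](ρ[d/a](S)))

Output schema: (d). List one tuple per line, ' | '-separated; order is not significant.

Subexpression sizes:
  R → 5
  σ[d=8](R) → 1
  π[d](σ[d=8](R)) → 1
  S → 5
  ρ[d/a](S) → 5
  π[d](ρ[d/a](S)) → 5
  (π[d](σ[d=8](R)) ∪ π[d](ρ[d/a](S))) → 6

== RESULT ==
d
1
2
3
5
5
8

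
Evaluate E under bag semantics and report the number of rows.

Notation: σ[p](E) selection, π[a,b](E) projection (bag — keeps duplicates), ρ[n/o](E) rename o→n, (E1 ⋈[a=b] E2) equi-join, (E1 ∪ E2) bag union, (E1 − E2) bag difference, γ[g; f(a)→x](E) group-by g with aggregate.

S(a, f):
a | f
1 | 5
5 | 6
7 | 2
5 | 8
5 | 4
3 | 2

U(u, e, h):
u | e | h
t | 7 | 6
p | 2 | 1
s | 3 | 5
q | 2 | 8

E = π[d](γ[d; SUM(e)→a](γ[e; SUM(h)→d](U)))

Stepwise |·|:
  U → 4
  γ[e; SUM(h)→d](U) → 3
  γ[d; SUM(e)→a](γ[e; SUM(h)→d](U)) → 3
  π[d](γ[d; SUM(e)→a](γ[e; SUM(h)→d](U))) → 3

|E| = 3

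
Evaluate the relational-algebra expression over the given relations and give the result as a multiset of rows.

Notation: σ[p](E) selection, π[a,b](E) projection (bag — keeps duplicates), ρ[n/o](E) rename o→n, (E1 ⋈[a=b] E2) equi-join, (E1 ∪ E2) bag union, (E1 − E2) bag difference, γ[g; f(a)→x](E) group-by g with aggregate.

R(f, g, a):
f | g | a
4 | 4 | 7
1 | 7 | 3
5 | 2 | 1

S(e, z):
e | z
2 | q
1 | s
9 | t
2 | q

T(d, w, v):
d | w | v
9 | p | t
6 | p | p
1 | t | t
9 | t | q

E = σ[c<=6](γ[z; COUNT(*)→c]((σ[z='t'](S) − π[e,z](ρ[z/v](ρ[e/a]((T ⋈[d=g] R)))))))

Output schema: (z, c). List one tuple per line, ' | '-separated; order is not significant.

Subexpression sizes:
  S → 4
  σ[z='t'](S) → 1
  T → 4
  R → 3
  (T ⋈[d=g] R) → 0
  ρ[e/a]((T ⋈[d=g] R)) → 0
  ρ[z/v](ρ[e/a]((T ⋈[d=g] R))) → 0
  π[e,z](ρ[z/v](ρ[e/a]((T ⋈[d=g] R)))) → 0
  (σ[z='t'](S) − π[e,z](ρ[z/v](ρ[e/a]((T ⋈[d=g] R))))) → 1
  γ[z; COUNT(*)→c]((σ[z='t'](S) − π[e,z](ρ[z/v](ρ[e/a]((T ⋈[d=g] R)))))) → 1
  σ[c<=6](γ[z; COUNT(*)→c]((σ[z='t'](S) − π[e,z](ρ[z/v](ρ[e/a]((T ⋈[d=g] R))))))) → 1

== RESULT ==
z | c
t | 1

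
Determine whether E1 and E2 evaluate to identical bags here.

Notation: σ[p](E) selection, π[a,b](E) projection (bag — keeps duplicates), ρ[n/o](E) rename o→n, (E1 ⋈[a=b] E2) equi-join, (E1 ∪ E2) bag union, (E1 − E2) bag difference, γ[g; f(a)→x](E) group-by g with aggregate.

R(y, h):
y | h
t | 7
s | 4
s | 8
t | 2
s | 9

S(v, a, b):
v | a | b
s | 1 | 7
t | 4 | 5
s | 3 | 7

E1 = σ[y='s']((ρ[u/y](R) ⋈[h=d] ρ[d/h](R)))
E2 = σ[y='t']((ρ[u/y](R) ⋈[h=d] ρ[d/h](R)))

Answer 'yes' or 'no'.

E1 stepwise |·|:
  R → 5
  ρ[u/y](R) → 5
  R → 5
  ρ[d/h](R) → 5
  (ρ[u/y](R) ⋈[h=d] ρ[d/h](R)) → 5
  σ[y='s']((ρ[u/y](R) ⋈[h=d] ρ[d/h](R))) → 3
E2 stepwise |·|:
  R → 5
  ρ[u/y](R) → 5
  R → 5
  ρ[d/h](R) → 5
  (ρ[u/y](R) ⋈[h=d] ρ[d/h](R)) → 5
  σ[y='t']((ρ[u/y](R) ⋈[h=d] ρ[d/h](R))) → 2

E1 result:
u | h | y | d
s | 4 | s | 4
s | 8 | s | 8
s | 9 | s | 9
E2 result:
u | h | y | d
t | 2 | t | 2
t | 7 | t | 7
Witness: ('s', 4, 's', 4) appears 1× in E1 but 0× in E2.

no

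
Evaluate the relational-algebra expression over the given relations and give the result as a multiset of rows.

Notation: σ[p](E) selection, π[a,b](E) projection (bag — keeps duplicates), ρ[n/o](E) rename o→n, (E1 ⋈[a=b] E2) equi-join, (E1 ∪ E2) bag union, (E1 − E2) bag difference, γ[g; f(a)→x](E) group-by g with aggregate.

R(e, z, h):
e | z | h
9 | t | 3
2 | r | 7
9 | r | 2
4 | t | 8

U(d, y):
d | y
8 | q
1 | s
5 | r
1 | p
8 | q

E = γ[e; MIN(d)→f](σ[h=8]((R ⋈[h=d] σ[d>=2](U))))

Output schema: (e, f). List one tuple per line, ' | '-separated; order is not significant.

Subexpression sizes:
  R → 4
  U → 5
  σ[d>=2](U) → 3
  (R ⋈[h=d] σ[d>=2](U)) → 2
  σ[h=8]((R ⋈[h=d] σ[d>=2](U))) → 2
  γ[e; MIN(d)→f](σ[h=8]((R ⋈[h=d] σ[d>=2](U)))) → 1

== RESULT ==
e | f
4 | 8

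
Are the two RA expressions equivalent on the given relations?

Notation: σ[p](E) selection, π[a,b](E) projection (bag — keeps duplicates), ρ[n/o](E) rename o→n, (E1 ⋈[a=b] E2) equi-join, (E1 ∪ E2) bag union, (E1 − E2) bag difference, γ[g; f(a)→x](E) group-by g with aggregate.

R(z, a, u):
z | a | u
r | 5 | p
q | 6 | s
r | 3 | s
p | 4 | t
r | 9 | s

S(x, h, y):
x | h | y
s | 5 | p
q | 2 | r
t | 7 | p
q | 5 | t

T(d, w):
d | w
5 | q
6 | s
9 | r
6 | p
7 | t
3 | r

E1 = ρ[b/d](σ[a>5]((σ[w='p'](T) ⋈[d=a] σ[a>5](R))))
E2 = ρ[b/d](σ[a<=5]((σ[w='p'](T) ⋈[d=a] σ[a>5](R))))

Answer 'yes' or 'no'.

E1 stepwise |·|:
  T → 6
  σ[w='p'](T) → 1
  R → 5
  σ[a>5](R) → 2
  (σ[w='p'](T) ⋈[d=a] σ[a>5](R)) → 1
  σ[a>5]((σ[w='p'](T) ⋈[d=a] σ[a>5](R))) → 1
  ρ[b/d](σ[a>5]((σ[w='p'](T) ⋈[d=a] σ[a>5](R)))) → 1
E2 stepwise |·|:
  T → 6
  σ[w='p'](T) → 1
  R → 5
  σ[a>5](R) → 2
  (σ[w='p'](T) ⋈[d=a] σ[a>5](R)) → 1
  σ[a<=5]((σ[w='p'](T) ⋈[d=a] σ[a>5](R))) → 0
  ρ[b/d](σ[a<=5]((σ[w='p'](T) ⋈[d=a] σ[a>5](R)))) → 0

E1 result:
b | w | z | a | u
6 | p | q | 6 | s
E2 result:
b | w | z | a | u
(0 rows)
Witness: (6, 'p', 'q', 6, 's') appears 1× in E1 but 0× in E2.

no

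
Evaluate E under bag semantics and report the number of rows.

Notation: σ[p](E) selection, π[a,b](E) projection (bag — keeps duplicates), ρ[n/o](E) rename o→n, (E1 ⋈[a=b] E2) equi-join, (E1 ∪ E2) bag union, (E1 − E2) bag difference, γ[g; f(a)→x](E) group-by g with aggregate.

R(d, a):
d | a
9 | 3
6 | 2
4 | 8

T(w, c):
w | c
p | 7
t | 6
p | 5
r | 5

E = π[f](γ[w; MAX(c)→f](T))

Row counts bottom-up:
  T → 4
  γ[w; MAX(c)→f](T) → 3
  π[f](γ[w; MAX(c)→f](T)) → 3

|E| = 3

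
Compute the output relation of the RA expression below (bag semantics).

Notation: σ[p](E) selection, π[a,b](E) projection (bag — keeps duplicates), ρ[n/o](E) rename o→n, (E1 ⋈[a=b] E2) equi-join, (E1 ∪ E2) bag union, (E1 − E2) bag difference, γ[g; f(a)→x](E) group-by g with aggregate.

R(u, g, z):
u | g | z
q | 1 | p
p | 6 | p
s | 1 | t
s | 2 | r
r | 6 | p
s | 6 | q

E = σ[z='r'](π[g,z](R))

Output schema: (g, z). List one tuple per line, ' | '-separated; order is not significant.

Per-node cardinality:
  R → 6
  π[g,z](R) → 6
  σ[z='r'](π[g,z](R)) → 1

== RESULT ==
g | z
2 | r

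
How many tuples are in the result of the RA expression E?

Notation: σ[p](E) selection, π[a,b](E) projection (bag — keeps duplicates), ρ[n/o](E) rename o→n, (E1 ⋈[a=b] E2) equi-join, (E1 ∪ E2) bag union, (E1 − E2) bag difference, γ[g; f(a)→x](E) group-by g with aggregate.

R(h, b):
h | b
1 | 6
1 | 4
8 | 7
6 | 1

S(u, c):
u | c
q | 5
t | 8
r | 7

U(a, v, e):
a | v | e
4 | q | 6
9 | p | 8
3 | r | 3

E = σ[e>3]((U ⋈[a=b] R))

Row counts bottom-up:
  U → 3
  R → 4
  (U ⋈[a=b] R) → 1
  σ[e>3]((U ⋈[a=b] R)) → 1

|E| = 1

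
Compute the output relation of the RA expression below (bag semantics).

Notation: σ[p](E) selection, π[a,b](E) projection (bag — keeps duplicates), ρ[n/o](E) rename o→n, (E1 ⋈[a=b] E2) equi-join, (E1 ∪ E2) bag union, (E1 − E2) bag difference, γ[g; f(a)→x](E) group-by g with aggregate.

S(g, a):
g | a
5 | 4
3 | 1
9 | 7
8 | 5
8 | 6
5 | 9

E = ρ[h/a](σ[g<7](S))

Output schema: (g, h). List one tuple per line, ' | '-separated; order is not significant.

Per-node cardinality:
  S → 6
  σ[g<7](S) → 3
  ρ[h/a](σ[g<7](S)) → 3

== RESULT ==
g | h
3 | 1
5 | 4
5 | 9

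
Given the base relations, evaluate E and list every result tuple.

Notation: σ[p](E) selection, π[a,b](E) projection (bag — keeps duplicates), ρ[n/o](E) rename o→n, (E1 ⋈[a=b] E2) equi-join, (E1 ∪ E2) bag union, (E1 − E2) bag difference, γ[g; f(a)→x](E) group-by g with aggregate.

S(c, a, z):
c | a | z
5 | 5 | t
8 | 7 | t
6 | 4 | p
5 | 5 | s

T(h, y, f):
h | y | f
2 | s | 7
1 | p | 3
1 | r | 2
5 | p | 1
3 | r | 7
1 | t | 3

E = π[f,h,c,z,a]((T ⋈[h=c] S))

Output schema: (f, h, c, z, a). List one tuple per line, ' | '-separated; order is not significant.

Stepwise |·|:
  T → 6
  S → 4
  (T ⋈[h=c] S) → 2
  π[f,h,c,z,a]((T ⋈[h=c] S)) → 2

== RESULT ==
f | h | c | z | a
1 | 5 | 5 | s | 5
1 | 5 | 5 | t | 5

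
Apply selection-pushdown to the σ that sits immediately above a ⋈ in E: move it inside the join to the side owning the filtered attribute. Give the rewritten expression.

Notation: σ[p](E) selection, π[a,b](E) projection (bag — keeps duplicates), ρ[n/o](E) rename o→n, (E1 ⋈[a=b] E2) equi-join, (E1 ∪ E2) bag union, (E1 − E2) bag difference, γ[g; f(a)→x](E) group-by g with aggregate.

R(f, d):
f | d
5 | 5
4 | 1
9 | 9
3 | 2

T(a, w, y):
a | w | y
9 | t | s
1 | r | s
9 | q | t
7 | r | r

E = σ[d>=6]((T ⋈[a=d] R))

σ filters on d, owned by the right side.
E' = (T ⋈[a=d] σ[d>=6](R))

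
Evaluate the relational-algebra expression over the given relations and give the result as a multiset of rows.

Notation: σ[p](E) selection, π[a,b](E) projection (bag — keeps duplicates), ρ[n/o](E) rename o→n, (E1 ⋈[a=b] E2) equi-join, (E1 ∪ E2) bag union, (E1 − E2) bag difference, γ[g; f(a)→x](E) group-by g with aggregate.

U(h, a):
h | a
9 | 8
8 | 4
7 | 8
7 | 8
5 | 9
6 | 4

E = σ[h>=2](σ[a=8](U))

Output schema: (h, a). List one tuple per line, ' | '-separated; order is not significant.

Stepwise |·|:
  U → 6
  σ[a=8](U) → 3
  σ[h>=2](σ[a=8](U)) → 3

== RESULT ==
h | a
7 | 8
7 | 8
9 | 8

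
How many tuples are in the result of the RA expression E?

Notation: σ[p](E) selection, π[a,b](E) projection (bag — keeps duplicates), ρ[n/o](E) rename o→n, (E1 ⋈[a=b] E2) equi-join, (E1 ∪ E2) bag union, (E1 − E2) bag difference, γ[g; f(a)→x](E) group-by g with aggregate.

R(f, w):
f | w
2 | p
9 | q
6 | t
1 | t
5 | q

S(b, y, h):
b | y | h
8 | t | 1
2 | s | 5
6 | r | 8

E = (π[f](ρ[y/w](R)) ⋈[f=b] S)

Stepwise |·|:
  R → 5
  ρ[y/w](R) → 5
  π[f](ρ[y/w](R)) → 5
  S → 3
  (π[f](ρ[y/w](R)) ⋈[f=b] S) → 2

|E| = 2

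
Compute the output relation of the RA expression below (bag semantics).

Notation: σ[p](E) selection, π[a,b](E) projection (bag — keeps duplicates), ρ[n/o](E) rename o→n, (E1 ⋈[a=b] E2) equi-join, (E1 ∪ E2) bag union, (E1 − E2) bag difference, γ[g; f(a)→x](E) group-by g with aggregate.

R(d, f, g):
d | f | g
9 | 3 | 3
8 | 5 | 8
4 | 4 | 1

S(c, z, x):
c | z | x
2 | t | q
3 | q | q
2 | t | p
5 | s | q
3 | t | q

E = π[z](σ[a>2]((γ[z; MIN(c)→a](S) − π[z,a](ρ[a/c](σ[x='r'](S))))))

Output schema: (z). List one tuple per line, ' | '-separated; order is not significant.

Stepwise |·|:
  S → 5
  γ[z; MIN(c)→a](S) → 3
  S → 5
  σ[x='r'](S) → 0
  ρ[a/c](σ[x='r'](S)) → 0
  π[z,a](ρ[a/c](σ[x='r'](S))) → 0
  (γ[z; MIN(c)→a](S) − π[z,a](ρ[a/c](σ[x='r'](S)))) → 3
  σ[a>2]((γ[z; MIN(c)→a](S) − π[z,a](ρ[a/c](σ[x='r'](S))))) → 2
  π[z](σ[a>2]((γ[z; MIN(c)→a](S) − π[z,a](ρ[a/c](σ[x='r'](S)))))) → 2

== RESULT ==
z
q
s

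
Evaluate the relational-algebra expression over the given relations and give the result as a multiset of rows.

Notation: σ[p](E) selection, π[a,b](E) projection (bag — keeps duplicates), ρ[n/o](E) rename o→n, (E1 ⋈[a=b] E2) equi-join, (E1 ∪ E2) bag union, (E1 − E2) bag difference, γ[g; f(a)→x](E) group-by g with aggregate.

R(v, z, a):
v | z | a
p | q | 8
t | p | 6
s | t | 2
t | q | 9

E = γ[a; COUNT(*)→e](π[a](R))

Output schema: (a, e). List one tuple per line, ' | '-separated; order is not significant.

Row counts bottom-up:
  R → 4
  π[a](R) → 4
  γ[a; COUNT(*)→e](π[a](R)) → 4

== RESULT ==
a | e
2 | 1
6 | 1
8 | 1
9 | 1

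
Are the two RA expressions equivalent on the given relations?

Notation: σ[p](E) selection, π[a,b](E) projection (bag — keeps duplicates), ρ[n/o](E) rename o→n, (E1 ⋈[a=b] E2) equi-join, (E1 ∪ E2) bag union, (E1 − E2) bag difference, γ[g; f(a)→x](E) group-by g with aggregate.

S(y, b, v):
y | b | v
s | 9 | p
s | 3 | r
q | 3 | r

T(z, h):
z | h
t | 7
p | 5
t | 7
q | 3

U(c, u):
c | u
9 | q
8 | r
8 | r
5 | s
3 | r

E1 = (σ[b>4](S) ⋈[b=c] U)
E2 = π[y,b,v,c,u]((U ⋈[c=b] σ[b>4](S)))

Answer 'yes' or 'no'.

E1 subexpression sizes:
  S → 3
  σ[b>4](S) → 1
  U → 5
  (σ[b>4](S) ⋈[b=c] U) → 1
E2 subexpression sizes:
  U → 5
  S → 3
  σ[b>4](S) → 1
  (U ⋈[c=b] σ[b>4](S)) → 1
  π[y,b,v,c,u]((U ⋈[c=b] σ[b>4](S))) → 1

E1 and E2 produce the same multiset:
y | b | v | c | u
s | 9 | p | 9 | q

yes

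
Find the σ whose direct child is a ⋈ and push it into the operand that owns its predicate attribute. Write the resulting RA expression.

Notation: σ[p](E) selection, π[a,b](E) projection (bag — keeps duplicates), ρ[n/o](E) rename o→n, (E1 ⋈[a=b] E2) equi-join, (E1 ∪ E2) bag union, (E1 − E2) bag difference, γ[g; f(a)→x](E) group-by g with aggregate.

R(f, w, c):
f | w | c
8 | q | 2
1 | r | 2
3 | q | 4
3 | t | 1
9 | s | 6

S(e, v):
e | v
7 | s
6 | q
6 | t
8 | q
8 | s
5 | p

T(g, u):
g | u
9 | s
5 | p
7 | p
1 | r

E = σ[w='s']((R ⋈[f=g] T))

σ filters on w, owned by the left side.
E' = (σ[w='s'](R) ⋈[f=g] T)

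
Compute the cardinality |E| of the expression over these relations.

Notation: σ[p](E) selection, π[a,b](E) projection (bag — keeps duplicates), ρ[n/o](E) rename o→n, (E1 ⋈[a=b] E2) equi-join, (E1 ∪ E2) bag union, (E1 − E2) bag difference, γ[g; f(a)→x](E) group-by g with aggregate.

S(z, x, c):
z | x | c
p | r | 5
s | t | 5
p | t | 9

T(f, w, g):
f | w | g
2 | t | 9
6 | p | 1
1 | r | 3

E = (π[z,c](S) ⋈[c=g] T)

Row counts bottom-up:
  S → 3
  π[z,c](S) → 3
  T → 3
  (π[z,c](S) ⋈[c=g] T) → 1

|E| = 1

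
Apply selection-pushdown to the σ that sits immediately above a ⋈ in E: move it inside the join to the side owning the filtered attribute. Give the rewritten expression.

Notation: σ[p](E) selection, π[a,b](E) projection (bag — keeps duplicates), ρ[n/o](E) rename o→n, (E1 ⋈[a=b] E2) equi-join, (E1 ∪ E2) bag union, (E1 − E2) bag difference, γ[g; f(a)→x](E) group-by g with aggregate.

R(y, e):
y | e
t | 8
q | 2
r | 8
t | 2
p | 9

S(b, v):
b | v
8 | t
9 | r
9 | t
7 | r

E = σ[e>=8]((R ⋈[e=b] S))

σ filters on e, owned by the left side.
E' = (σ[e>=8](R) ⋈[e=b] S)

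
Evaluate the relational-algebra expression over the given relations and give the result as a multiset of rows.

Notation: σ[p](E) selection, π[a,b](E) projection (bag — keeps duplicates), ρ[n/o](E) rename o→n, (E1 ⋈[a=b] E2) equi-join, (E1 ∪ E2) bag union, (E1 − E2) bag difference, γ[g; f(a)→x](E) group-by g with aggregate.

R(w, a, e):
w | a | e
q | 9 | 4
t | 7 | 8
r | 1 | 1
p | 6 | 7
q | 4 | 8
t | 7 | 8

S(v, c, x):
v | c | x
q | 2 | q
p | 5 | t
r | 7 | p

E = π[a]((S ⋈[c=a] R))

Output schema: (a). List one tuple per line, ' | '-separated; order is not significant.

Subexpression sizes:
  S → 3
  R → 6
  (S ⋈[c=a] R) → 2
  π[a]((S ⋈[c=a] R)) → 2

== RESULT ==
a
7
7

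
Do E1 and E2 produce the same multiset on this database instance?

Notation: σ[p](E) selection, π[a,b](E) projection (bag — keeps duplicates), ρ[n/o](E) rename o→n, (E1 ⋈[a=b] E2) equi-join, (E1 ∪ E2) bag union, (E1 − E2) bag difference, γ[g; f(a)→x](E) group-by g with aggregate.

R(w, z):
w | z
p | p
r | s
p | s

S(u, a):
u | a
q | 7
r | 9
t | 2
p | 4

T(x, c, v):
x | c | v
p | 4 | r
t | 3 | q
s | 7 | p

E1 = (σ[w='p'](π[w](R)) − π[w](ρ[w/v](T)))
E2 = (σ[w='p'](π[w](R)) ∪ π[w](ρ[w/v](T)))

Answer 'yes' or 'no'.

E1 stepwise |·|:
  R → 3
  π[w](R) → 3
  σ[w='p'](π[w](R)) → 2
  T → 3
  ρ[w/v](T) → 3
  π[w](ρ[w/v](T)) → 3
  (σ[w='p'](π[w](R)) − π[w](ρ[w/v](T))) → 1
E2 stepwise |·|:
  R → 3
  π[w](R) → 3
  σ[w='p'](π[w](R)) → 2
  T → 3
  ρ[w/v](T) → 3
  π[w](ρ[w/v](T)) → 3
  (σ[w='p'](π[w](R)) ∪ π[w](ρ[w/v](T))) → 5

E1 result:
w
p
E2 result:
w
p
p
p
q
r
Witness: ('p',) appears 1× in E1 but 3× in E2.

no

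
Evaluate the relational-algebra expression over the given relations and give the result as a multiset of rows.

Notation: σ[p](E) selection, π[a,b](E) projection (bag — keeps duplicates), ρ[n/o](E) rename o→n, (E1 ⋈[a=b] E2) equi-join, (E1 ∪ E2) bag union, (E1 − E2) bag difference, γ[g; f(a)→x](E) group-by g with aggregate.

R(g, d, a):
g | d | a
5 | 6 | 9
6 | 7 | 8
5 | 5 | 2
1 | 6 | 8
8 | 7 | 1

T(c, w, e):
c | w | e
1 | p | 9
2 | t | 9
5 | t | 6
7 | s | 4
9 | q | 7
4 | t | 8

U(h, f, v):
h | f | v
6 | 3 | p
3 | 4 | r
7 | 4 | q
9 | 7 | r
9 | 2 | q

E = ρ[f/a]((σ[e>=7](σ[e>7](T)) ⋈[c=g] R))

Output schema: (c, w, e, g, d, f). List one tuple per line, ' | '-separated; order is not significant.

Subexpression sizes:
  T → 6
  σ[e>7](T) → 3
  σ[e>=7](σ[e>7](T)) → 3
  R → 5
  (σ[e>=7](σ[e>7](T)) ⋈[c=g] R) → 1
  ρ[f/a]((σ[e>=7](σ[e>7](T)) ⋈[c=g] R)) → 1

== RESULT ==
c | w | e | g | d | f
1 | p | 9 | 1 | 6 | 8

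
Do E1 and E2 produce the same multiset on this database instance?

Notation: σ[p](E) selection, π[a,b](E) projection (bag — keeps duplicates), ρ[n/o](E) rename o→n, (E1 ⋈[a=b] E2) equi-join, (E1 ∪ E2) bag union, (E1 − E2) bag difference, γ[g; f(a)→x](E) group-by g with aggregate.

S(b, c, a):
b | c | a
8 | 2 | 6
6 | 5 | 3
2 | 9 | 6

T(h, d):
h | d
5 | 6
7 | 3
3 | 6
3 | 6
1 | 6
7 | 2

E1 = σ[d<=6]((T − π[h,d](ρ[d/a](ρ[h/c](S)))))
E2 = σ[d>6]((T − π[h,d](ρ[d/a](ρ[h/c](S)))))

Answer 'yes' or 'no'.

E1 subexpression sizes:
  T → 6
  S → 3
  ρ[h/c](S) → 3
  ρ[d/a](ρ[h/c](S)) → 3
  π[h,d](ρ[d/a](ρ[h/c](S))) → 3
  (T − π[h,d](ρ[d/a](ρ[h/c](S)))) → 6
  σ[d<=6]((T − π[h,d](ρ[d/a](ρ[h/c](S))))) → 6
E2 subexpression sizes:
  T → 6
  S → 3
  ρ[h/c](S) → 3
  ρ[d/a](ρ[h/c](S)) → 3
  π[h,d](ρ[d/a](ρ[h/c](S))) → 3
  (T − π[h,d](ρ[d/a](ρ[h/c](S)))) → 6
  σ[d>6]((T − π[h,d](ρ[d/a](ρ[h/c](S))))) → 0

E1 result:
h | d
1 | 6
3 | 6
3 | 6
5 | 6
7 | 2
7 | 3
E2 result:
h | d
(0 rows)
Witness: (5, 6) appears 1× in E1 but 0× in E2.

no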